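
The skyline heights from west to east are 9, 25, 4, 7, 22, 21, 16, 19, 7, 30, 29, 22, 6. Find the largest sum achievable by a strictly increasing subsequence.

Let S[i] be the best sum of a strictly increasing subsequence ending at i:
i:      1  2  3  4  5  6  7  8  9 10 11 12 13
a[i]:   9 25  4  7 22 21 16 19  7 30 29 22  6
S:      9 34  4 11 33 32 27 46 11 76 75 68 10
Maximum is 76 (e.g. 4 + 7 + 16 + 19 + 30).

76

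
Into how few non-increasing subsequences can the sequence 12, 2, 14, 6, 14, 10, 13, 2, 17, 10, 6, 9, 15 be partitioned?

The minimum number of non-increasing subsequences covering a sequence equals the length of its longest strictly increasing subsequence.
LIS length is 5 (e.g. 2, 6, 10, 13, 17), so 5 piles are needed.

5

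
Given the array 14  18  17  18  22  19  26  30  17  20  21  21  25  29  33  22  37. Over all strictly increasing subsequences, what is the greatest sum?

233

Let S[i] be the best sum of a strictly increasing subsequence ending at i:
i:       1   2   3   4   5   6   7   8   9  10  11  12  13  14  15  16  17
a[i]:   14  18  17  18  22  19  26  30  17  20  21  21  25  29  33  22  37
S:      14  32  31  49  71  68  97 127  31  88 109 109 134 163 196 131 233
Maximum is 233 (e.g. 14 + 17 + 18 + 19 + 20 + 21 + 25 + 29 + 33 + 37).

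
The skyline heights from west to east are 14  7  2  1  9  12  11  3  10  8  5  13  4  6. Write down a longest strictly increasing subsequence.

7, 9, 12, 13

Patience tails give the LIS length; then backtrack through the dp parents:
14 → extends → [14]
7 → replaces 14 → [7]
2 → replaces 7 → [2]
1 → replaces 2 → [1]
9 → extends → [1, 9]
12 → extends → [1, 9, 12]
11 → replaces 12 → [1, 9, 11]
3 → replaces 9 → [1, 3, 11]
10 → replaces 11 → [1, 3, 10]
8 → replaces 10 → [1, 3, 8]
5 → replaces 8 → [1, 3, 5]
13 → extends → [1, 3, 5, 13]
4 → replaces 5 → [1, 3, 4, 13]
6 → replaces 13 → [1, 3, 4, 6]
Length 4; one witness is 7, 9, 12, 13.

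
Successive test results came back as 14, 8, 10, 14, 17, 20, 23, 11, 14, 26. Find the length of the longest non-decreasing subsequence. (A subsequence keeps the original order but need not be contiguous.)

Track the smallest tail for each achievable length (allowing ties):
14 → extends → [14]
8 → replaces 14 → [8]
10 → extends → [8, 10]
14 → extends → [8, 10, 14]
17 → extends → [8, 10, 14, 17]
20 → extends → [8, 10, 14, 17, 20]
23 → extends → [8, 10, 14, 17, 20, 23]
11 → replaces 14 → [8, 10, 11, 17, 20, 23]
14 → replaces 17 → [8, 10, 11, 14, 20, 23]
26 → extends → [8, 10, 11, 14, 20, 23, 26]
Seven tails, so the longest non-decreasing subsequence has length 7 (e.g. 8, 10, 14, 17, 20, 23, 26).

7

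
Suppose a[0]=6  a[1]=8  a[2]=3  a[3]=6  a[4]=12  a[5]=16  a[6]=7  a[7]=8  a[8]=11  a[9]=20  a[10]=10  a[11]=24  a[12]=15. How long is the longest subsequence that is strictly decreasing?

3

Let dp[i] be the longest strictly decreasing subsequence ending at i:
i:      0  1  2  3  4  5  6  7  8  9 10 11 12
a[i]:   6  8  3  6 12 16  7  8 11 20 10 24 15
dp:     1  1  2  2  1  1  2  2  2  1  3  1  2
Maximum is 3.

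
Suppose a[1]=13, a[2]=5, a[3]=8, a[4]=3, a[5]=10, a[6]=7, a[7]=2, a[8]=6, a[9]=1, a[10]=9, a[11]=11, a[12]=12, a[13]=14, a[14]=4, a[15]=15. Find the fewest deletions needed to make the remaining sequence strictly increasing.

8

Fewest deletions = n − (longest strictly increasing subsequence).
Patience tails:
13 → extends → [13]
5 → replaces 13 → [5]
8 → extends → [5, 8]
3 → replaces 5 → [3, 8]
10 → extends → [3, 8, 10]
7 → replaces 8 → [3, 7, 10]
2 → replaces 3 → [2, 7, 10]
6 → replaces 7 → [2, 6, 10]
1 → replaces 2 → [1, 6, 10]
9 → replaces 10 → [1, 6, 9]
11 → extends → [1, 6, 9, 11]
12 → extends → [1, 6, 9, 11, 12]
14 → extends → [1, 6, 9, 11, 12, 14]
4 → replaces 6 → [1, 4, 9, 11, 12, 14]
15 → extends → [1, 4, 9, 11, 12, 14, 15]
Longest strictly increasing subsequence has length 7, so deletions = 15 − 7 = 8.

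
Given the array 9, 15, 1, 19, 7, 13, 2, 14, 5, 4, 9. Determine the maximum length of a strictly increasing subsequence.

4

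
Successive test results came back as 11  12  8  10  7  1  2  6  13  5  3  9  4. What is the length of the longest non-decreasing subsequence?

Track the smallest tail for each achievable length (allowing ties):
11 → extends → [11]
12 → extends → [11, 12]
8 → replaces 11 → [8, 12]
10 → replaces 12 → [8, 10]
7 → replaces 8 → [7, 10]
1 → replaces 7 → [1, 10]
2 → replaces 10 → [1, 2]
6 → extends → [1, 2, 6]
13 → extends → [1, 2, 6, 13]
5 → replaces 6 → [1, 2, 5, 13]
3 → replaces 5 → [1, 2, 3, 13]
9 → replaces 13 → [1, 2, 3, 9]
4 → replaces 9 → [1, 2, 3, 4]
Four tails, so the longest non-decreasing subsequence has length 4 (e.g. 1, 2, 6, 13).

4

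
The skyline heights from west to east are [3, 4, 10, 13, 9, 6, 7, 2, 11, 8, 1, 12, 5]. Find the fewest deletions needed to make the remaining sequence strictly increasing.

7

Fewest deletions = n − (longest strictly increasing subsequence).
Patience tails:
3 → extends → [3]
4 → extends → [3, 4]
10 → extends → [3, 4, 10]
13 → extends → [3, 4, 10, 13]
9 → replaces 10 → [3, 4, 9, 13]
6 → replaces 9 → [3, 4, 6, 13]
7 → replaces 13 → [3, 4, 6, 7]
2 → replaces 3 → [2, 4, 6, 7]
11 → extends → [2, 4, 6, 7, 11]
8 → replaces 11 → [2, 4, 6, 7, 8]
1 → replaces 2 → [1, 4, 6, 7, 8]
12 → extends → [1, 4, 6, 7, 8, 12]
5 → replaces 6 → [1, 4, 5, 7, 8, 12]
Longest strictly increasing subsequence has length 6, so deletions = 13 − 6 = 7.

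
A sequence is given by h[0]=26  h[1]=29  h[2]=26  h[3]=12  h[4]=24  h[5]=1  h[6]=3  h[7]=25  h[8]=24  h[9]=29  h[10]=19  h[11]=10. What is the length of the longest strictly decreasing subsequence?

6

Let dp[i] be the longest strictly decreasing subsequence ending at i:
i:      0  1  2  3  4  5  6  7  8  9 10 11
h[i]:  26 29 26 12 24  1  3 25 24 29 19 10
dp:     1  1  2  3  3  4  4  3  4  1  5  6
Maximum is 6.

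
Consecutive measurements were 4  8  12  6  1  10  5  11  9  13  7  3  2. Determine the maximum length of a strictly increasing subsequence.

5

Let dp[i] be the length of the longest such subsequence ending at index i:
i:      1  2  3  4  5  6  7  8  9 10 11 12 13
a[i]:   4  8 12  6  1 10  5 11  9 13  7  3  2
dp:     1  2  3  2  1  3  2  4  3  5  3  2  2
Maximum dp value is 5.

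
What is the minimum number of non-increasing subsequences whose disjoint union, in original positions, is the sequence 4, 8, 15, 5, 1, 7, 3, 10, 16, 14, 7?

Place each on the leftmost legal pile:
4 → new pile 1 (tops now [4])
8 → new pile 2 (tops now [4, 8])
15 → new pile 3 (tops now [4, 8, 15])
5 → pile 2 (tops now [4, 5, 15])
1 → pile 1 (tops now [1, 5, 15])
7 → pile 3 (tops now [1, 5, 7])
3 → pile 2 (tops now [1, 3, 7])
10 → new pile 4 (tops now [1, 3, 7, 10])
16 → new pile 5 (tops now [1, 3, 7, 10, 16])
14 → pile 5 (tops now [1, 3, 7, 10, 14])
7 → pile 3 (tops now [1, 3, 7, 10, 14])
Five piles.

5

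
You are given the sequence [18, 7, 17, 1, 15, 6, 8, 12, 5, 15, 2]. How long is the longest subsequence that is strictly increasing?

5

Track the smallest tail for each achievable length (strict):
18 → extends → [18]
7 → replaces 18 → [7]
17 → extends → [7, 17]
1 → replaces 7 → [1, 17]
15 → replaces 17 → [1, 15]
6 → replaces 15 → [1, 6]
8 → extends → [1, 6, 8]
12 → extends → [1, 6, 8, 12]
5 → replaces 6 → [1, 5, 8, 12]
15 → extends → [1, 5, 8, 12, 15]
2 → replaces 5 → [1, 2, 8, 12, 15]
Five tails, so the longest strictly increasing subsequence has length 5 (e.g. 1, 6, 8, 12, 15).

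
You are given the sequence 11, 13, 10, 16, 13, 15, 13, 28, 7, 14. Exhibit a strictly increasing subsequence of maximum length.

11, 13, 16, 28

Patience tails give the LIS length; then backtrack through the dp parents:
11 → extends → [11]
13 → extends → [11, 13]
10 → replaces 11 → [10, 13]
16 → extends → [10, 13, 16]
13 → already a tail → [10, 13, 16]
15 → replaces 16 → [10, 13, 15]
13 → already a tail → [10, 13, 15]
28 → extends → [10, 13, 15, 28]
7 → replaces 10 → [7, 13, 15, 28]
14 → replaces 15 → [7, 13, 14, 28]
Length 4; one witness is 11, 13, 16, 28.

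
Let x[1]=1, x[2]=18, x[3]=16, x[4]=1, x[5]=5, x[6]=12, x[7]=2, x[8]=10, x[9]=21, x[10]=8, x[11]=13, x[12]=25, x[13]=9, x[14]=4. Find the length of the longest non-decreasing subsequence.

6

Let dp[i] be the length of the longest such subsequence ending at index i:
i:      1  2  3  4  5  6  7  8  9 10 11 12 13 14
x[i]:   1 18 16  1  5 12  2 10 21  8 13 25  9  4
dp:     1  2  2  2  3  4  3  4  5  4  5  6  5  4
Maximum dp value is 6.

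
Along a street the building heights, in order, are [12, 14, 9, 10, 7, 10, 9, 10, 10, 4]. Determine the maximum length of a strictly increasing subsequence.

3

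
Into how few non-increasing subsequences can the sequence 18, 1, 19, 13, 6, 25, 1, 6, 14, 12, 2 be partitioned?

3

The minimum number of non-increasing subsequences covering a sequence equals the length of its longest strictly increasing subsequence.
LIS length is 3 (e.g. 18, 19, 25), so 3 piles are needed.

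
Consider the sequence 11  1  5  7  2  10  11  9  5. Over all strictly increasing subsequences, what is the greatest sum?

Let S[i] be the best sum of a strictly increasing subsequence ending at i:
i:      1  2  3  4  5  6  7  8  9
a[i]:  11  1  5  7  2 10 11  9  5
S:     11  1  6 13  3 23 34 22  8
Maximum is 34 (e.g. 1 + 5 + 7 + 10 + 11).

34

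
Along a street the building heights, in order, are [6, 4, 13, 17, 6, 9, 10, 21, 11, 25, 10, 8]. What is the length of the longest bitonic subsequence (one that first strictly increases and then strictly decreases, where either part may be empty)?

inc[i] = longest strictly increasing subsequence ending at i; dec[i] = longest strictly decreasing subsequence starting at i:
i:      1  2  3  4  5  6  7  8  9 10 11 12
a[i]:   6  4 13 17  6  9 10 21 11 25 10  8
inc:    1  1  2  3  2  3  4  5  5  6  4  3
dec:    2  1  4  4  1  2  2  4  3  3  2  1
Best peak at i=8 (value 21): inc=5, dec=4, length 5+4−1 = 8.

8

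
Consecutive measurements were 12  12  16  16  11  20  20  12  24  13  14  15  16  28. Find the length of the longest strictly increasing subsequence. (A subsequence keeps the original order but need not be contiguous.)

7

Track the smallest tail for each achievable length (strict):
12 → extends → [12]
12 → already a tail → [12]
16 → extends → [12, 16]
16 → already a tail → [12, 16]
11 → replaces 12 → [11, 16]
20 → extends → [11, 16, 20]
20 → already a tail → [11, 16, 20]
12 → replaces 16 → [11, 12, 20]
24 → extends → [11, 12, 20, 24]
13 → replaces 20 → [11, 12, 13, 24]
14 → replaces 24 → [11, 12, 13, 14]
15 → extends → [11, 12, 13, 14, 15]
16 → extends → [11, 12, 13, 14, 15, 16]
28 → extends → [11, 12, 13, 14, 15, 16, 28]
Seven tails, so the longest strictly increasing subsequence has length 7 (e.g. 11, 12, 13, 14, 15, 16, 28).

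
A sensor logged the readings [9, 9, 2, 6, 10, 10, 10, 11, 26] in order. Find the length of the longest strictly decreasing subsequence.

Let dp[i] be the longest strictly decreasing subsequence ending at i:
i:      1  2  3  4  5  6  7  8  9
a[i]:   9  9  2  6 10 10 10 11 26
dp:     1  1  2  2  1  1  1  1  1
Maximum is 2.

2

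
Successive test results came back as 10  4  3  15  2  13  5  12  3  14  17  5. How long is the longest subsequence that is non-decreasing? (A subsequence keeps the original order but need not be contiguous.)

5

Let dp[i] be the length of the longest such subsequence ending at index i:
i:      1  2  3  4  5  6  7  8  9 10 11 12
a[i]:  10  4  3 15  2 13  5 12  3 14 17  5
dp:     1  1  1  2  1  2  2  3  2  4  5  3
Maximum dp value is 5.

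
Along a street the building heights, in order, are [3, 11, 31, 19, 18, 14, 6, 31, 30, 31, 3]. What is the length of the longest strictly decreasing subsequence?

6

Let dp[i] be the longest strictly decreasing subsequence ending at i:
i:      1  2  3  4  5  6  7  8  9 10 11
a[i]:   3 11 31 19 18 14  6 31 30 31  3
dp:     1  1  1  2  3  4  5  1  2  1  6
Maximum is 6.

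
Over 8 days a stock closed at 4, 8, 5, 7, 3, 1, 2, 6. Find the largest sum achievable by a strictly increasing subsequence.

16

Let S[i] be the best sum of a strictly increasing subsequence ending at i:
i:      1  2  3  4  5  6  7  8
a[i]:   4  8  5  7  3  1  2  6
S:      4 12  9 16  3  1  3 15
Maximum is 16 (e.g. 4 + 5 + 7).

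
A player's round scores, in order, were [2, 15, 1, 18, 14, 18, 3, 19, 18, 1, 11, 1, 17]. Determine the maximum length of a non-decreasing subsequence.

5

Let dp[i] be the length of the longest such subsequence ending at index i:
i:      1  2  3  4  5  6  7  8  9 10 11 12 13
a[i]:   2 15  1 18 14 18  3 19 18  1 11  1 17
dp:     1  2  1  3  2  4  2  5  5  2  3  3  4
Maximum dp value is 5.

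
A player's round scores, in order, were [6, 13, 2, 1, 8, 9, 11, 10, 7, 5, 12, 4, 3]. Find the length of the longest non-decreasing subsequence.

5

Let dp[i] be the length of the longest such subsequence ending at index i:
i:      1  2  3  4  5  6  7  8  9 10 11 12 13
a[i]:   6 13  2  1  8  9 11 10  7  5 12  4  3
dp:     1  2  1  1  2  3  4  4  2  2  5  2  2
Maximum dp value is 5.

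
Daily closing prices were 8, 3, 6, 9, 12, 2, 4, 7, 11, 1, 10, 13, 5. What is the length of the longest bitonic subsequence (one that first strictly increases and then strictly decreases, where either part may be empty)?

7

inc[i] = longest strictly increasing subsequence ending at i; dec[i] = longest strictly decreasing subsequence starting at i:
i:      1  2  3  4  5  6  7  8  9 10 11 12 13
a[i]:   8  3  6  9 12  2  4  7 11  1 10 13  5
inc:    1  1  2  3  4  1  2  3  4  1  4  5  3
dec:    4  3  3  3  4  2  2  2  3  1  2  2  1
Best peak at i=5 (value 12): inc=4, dec=4, length 4+4−1 = 7.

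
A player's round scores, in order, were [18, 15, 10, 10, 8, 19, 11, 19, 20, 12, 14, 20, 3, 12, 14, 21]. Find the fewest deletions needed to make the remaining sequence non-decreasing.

Fewest deletions = n − (longest non-decreasing subsequence).
Patience tails:
18 → extends → [18]
15 → replaces 18 → [15]
10 → replaces 15 → [10]
10 → extends → [10, 10]
8 → replaces 10 → [8, 10]
19 → extends → [8, 10, 19]
11 → replaces 19 → [8, 10, 11]
19 → extends → [8, 10, 11, 19]
20 → extends → [8, 10, 11, 19, 20]
12 → replaces 19 → [8, 10, 11, 12, 20]
14 → replaces 20 → [8, 10, 11, 12, 14]
20 → extends → [8, 10, 11, 12, 14, 20]
3 → replaces 8 → [3, 10, 11, 12, 14, 20]
12 → replaces 14 → [3, 10, 11, 12, 12, 20]
14 → replaces 20 → [3, 10, 11, 12, 12, 14]
21 → extends → [3, 10, 11, 12, 12, 14, 21]
Longest non-decreasing subsequence has length 7, so deletions = 16 − 7 = 9.

9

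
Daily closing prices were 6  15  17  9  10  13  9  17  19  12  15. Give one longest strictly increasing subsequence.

Patience tails give the LIS length; then backtrack through the dp parents:
6 → extends → [6]
15 → extends → [6, 15]
17 → extends → [6, 15, 17]
9 → replaces 15 → [6, 9, 17]
10 → replaces 17 → [6, 9, 10]
13 → extends → [6, 9, 10, 13]
9 → already a tail → [6, 9, 10, 13]
17 → extends → [6, 9, 10, 13, 17]
19 → extends → [6, 9, 10, 13, 17, 19]
12 → replaces 13 → [6, 9, 10, 12, 17, 19]
15 → replaces 17 → [6, 9, 10, 12, 15, 19]
Length 6; one witness is 6, 9, 10, 13, 17, 19.

6, 9, 10, 13, 17, 19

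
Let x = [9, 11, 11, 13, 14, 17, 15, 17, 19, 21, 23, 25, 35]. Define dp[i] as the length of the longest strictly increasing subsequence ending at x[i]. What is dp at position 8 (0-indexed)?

7

dp[i] = 1 + max{dp[j] : j<i, x[j]<x[i]} (or 1 if no such j):
i:      0  1  2  3  4  5  6  7  8  9 10 11 12
x[i]:   9 11 11 13 14 17 15 17 19 21 23 25 35
dp:     1  2  2  3  4  5  5  6  7  8  9 10 11
At index 8 the value is 7.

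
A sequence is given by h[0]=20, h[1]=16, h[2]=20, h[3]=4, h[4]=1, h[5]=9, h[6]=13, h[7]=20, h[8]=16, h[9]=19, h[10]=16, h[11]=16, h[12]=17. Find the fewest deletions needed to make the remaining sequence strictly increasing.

8

Fewest deletions = n − (longest strictly increasing subsequence).
Patience tails:
20 → extends → [20]
16 → replaces 20 → [16]
20 → extends → [16, 20]
4 → replaces 16 → [4, 20]
1 → replaces 4 → [1, 20]
9 → replaces 20 → [1, 9]
13 → extends → [1, 9, 13]
20 → extends → [1, 9, 13, 20]
16 → replaces 20 → [1, 9, 13, 16]
19 → extends → [1, 9, 13, 16, 19]
16 → already a tail → [1, 9, 13, 16, 19]
16 → already a tail → [1, 9, 13, 16, 19]
17 → replaces 19 → [1, 9, 13, 16, 17]
Longest strictly increasing subsequence has length 5, so deletions = 13 − 5 = 8.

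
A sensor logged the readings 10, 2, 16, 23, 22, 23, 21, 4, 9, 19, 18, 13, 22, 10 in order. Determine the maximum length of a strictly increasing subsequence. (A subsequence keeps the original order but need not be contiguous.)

5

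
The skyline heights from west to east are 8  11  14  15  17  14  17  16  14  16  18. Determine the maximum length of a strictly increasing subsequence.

6

Track the smallest tail for each achievable length (strict):
8 → extends → [8]
11 → extends → [8, 11]
14 → extends → [8, 11, 14]
15 → extends → [8, 11, 14, 15]
17 → extends → [8, 11, 14, 15, 17]
14 → already a tail → [8, 11, 14, 15, 17]
17 → already a tail → [8, 11, 14, 15, 17]
16 → replaces 17 → [8, 11, 14, 15, 16]
14 → already a tail → [8, 11, 14, 15, 16]
16 → already a tail → [8, 11, 14, 15, 16]
18 → extends → [8, 11, 14, 15, 16, 18]
Six tails, so the longest strictly increasing subsequence has length 6 (e.g. 8, 11, 14, 15, 17, 18).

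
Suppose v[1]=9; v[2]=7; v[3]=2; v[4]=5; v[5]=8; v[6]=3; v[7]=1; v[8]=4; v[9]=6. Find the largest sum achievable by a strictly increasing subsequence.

15

Let S[i] be the best sum of a strictly increasing subsequence ending at i:
i:      1  2  3  4  5  6  7  8  9
v[i]:   9  7  2  5  8  3  1  4  6
S:      9  7  2  7 15  5  1  9 15
Maximum is 15 (e.g. 2 + 5 + 8).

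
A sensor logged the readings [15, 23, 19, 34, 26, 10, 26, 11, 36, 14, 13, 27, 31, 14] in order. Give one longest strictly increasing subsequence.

15, 23, 26, 27, 31

Patience tails give the LIS length; then backtrack through the dp parents:
15 → extends → [15]
23 → extends → [15, 23]
19 → replaces 23 → [15, 19]
34 → extends → [15, 19, 34]
26 → replaces 34 → [15, 19, 26]
10 → replaces 15 → [10, 19, 26]
26 → already a tail → [10, 19, 26]
11 → replaces 19 → [10, 11, 26]
36 → extends → [10, 11, 26, 36]
14 → replaces 26 → [10, 11, 14, 36]
13 → replaces 14 → [10, 11, 13, 36]
27 → replaces 36 → [10, 11, 13, 27]
31 → extends → [10, 11, 13, 27, 31]
14 → replaces 27 → [10, 11, 13, 14, 31]
Length 5; one witness is 15, 23, 26, 27, 31.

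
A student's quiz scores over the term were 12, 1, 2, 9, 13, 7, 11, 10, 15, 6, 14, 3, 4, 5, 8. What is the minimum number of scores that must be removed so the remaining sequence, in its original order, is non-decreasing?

Fewest deletions = n − (longest non-decreasing subsequence).
Patience tails:
12 → extends → [12]
1 → replaces 12 → [1]
2 → extends → [1, 2]
9 → extends → [1, 2, 9]
13 → extends → [1, 2, 9, 13]
7 → replaces 9 → [1, 2, 7, 13]
11 → replaces 13 → [1, 2, 7, 11]
10 → replaces 11 → [1, 2, 7, 10]
15 → extends → [1, 2, 7, 10, 15]
6 → replaces 7 → [1, 2, 6, 10, 15]
14 → replaces 15 → [1, 2, 6, 10, 14]
3 → replaces 6 → [1, 2, 3, 10, 14]
4 → replaces 10 → [1, 2, 3, 4, 14]
5 → replaces 14 → [1, 2, 3, 4, 5]
8 → extends → [1, 2, 3, 4, 5, 8]
Longest non-decreasing subsequence has length 6, so deletions = 15 − 6 = 9.

9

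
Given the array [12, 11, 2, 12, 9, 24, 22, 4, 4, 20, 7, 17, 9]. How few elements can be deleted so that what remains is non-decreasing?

Fewest deletions = n − (longest non-decreasing subsequence).
i:      1  2  3  4  5  6  7  8  9 10 11 12 13
a[i]:  12 11  2 12  9 24 22  4  4 20  7 17  9
dp:     1  1  1  2  2  3  3  2  3  4  4  5  5
max dp = 5, so deletions = 13 − 5 = 8.

8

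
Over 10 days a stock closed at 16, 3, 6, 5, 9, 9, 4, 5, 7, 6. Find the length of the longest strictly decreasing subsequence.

Negate each value so 'decreasing' becomes 'increasing', then run patience tails on the negated sequence:
-16 → extends → [-16]
-3 → extends → [-16, -3]
-6 → replaces -3 → [-16, -6]
-5 → extends → [-16, -6, -5]
-9 → replaces -6 → [-16, -9, -5]
-9 → already a tail → [-16, -9, -5]
-4 → extends → [-16, -9, -5, -4]
-5 → already a tail → [-16, -9, -5, -4]
-7 → replaces -5 → [-16, -9, -7, -4]
-6 → replaces -4 → [-16, -9, -7, -6]
Four tails, so the longest strictly decreasing subsequence of the original has length 4.

4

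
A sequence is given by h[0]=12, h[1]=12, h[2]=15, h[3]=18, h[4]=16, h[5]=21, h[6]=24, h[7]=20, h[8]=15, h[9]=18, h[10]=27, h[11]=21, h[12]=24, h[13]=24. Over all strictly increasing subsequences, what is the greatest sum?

117

Let S[i] be the best sum of a strictly increasing subsequence ending at i:
i:       0   1   2   3   4   5   6   7   8   9  10  11  12  13
h[i]:   12  12  15  18  16  21  24  20  15  18  27  21  24  24
S:      12  12  27  45  43  66  90  65  27  61 117  86 110 110
Maximum is 117 (e.g. 12 + 15 + 18 + 21 + 24 + 27).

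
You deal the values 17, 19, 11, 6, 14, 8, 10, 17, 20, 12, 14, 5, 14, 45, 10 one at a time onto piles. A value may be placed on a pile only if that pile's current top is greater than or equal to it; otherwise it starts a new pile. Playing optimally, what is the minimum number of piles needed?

6

The minimum number of non-increasing subsequences covering a sequence equals the length of its longest strictly increasing subsequence.
LIS length is 6 (e.g. 6, 8, 10, 17, 20, 45), so 6 piles are needed.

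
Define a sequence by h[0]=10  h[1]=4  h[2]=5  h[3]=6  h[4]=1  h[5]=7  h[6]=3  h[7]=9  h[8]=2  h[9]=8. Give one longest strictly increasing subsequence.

Patience tails give the LIS length; then backtrack through the dp parents:
10 → extends → [10]
4 → replaces 10 → [4]
5 → extends → [4, 5]
6 → extends → [4, 5, 6]
1 → replaces 4 → [1, 5, 6]
7 → extends → [1, 5, 6, 7]
3 → replaces 5 → [1, 3, 6, 7]
9 → extends → [1, 3, 6, 7, 9]
2 → replaces 3 → [1, 2, 6, 7, 9]
8 → replaces 9 → [1, 2, 6, 7, 8]
Length 5; one witness is 4, 5, 6, 7, 9.

4, 5, 6, 7, 9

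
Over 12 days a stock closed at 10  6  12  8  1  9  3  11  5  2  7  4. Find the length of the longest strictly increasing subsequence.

Let dp[i] be the length of the longest such subsequence ending at index i:
i:      1  2  3  4  5  6  7  8  9 10 11 12
a[i]:  10  6 12  8  1  9  3 11  5  2  7  4
dp:     1  1  2  2  1  3  2  4  3  2  4  3
Maximum dp value is 4.

4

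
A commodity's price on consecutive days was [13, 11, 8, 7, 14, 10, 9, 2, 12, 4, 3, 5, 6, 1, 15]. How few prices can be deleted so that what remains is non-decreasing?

10

Fewest deletions = n − (longest non-decreasing subsequence).
Patience tails:
13 → extends → [13]
11 → replaces 13 → [11]
8 → replaces 11 → [8]
7 → replaces 8 → [7]
14 → extends → [7, 14]
10 → replaces 14 → [7, 10]
9 → replaces 10 → [7, 9]
2 → replaces 7 → [2, 9]
12 → extends → [2, 9, 12]
4 → replaces 9 → [2, 4, 12]
3 → replaces 4 → [2, 3, 12]
5 → replaces 12 → [2, 3, 5]
6 → extends → [2, 3, 5, 6]
1 → replaces 2 → [1, 3, 5, 6]
15 → extends → [1, 3, 5, 6, 15]
Longest non-decreasing subsequence has length 5, so deletions = 15 − 5 = 10.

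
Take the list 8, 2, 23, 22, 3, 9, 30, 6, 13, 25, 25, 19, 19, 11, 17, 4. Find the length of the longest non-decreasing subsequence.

Track the smallest tail for each achievable length (allowing ties):
8 → extends → [8]
2 → replaces 8 → [2]
23 → extends → [2, 23]
22 → replaces 23 → [2, 22]
3 → replaces 22 → [2, 3]
9 → extends → [2, 3, 9]
30 → extends → [2, 3, 9, 30]
6 → replaces 9 → [2, 3, 6, 30]
13 → replaces 30 → [2, 3, 6, 13]
25 → extends → [2, 3, 6, 13, 25]
25 → extends → [2, 3, 6, 13, 25, 25]
19 → replaces 25 → [2, 3, 6, 13, 19, 25]
19 → replaces 25 → [2, 3, 6, 13, 19, 19]
11 → replaces 13 → [2, 3, 6, 11, 19, 19]
17 → replaces 19 → [2, 3, 6, 11, 17, 19]
4 → replaces 6 → [2, 3, 4, 11, 17, 19]
Six tails, so the longest non-decreasing subsequence has length 6 (e.g. 2, 3, 9, 13, 25, 25).

6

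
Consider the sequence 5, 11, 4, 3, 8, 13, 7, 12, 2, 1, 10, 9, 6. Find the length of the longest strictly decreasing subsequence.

Negate each value so 'decreasing' becomes 'increasing', then run patience tails on the negated sequence:
-5 → extends → [-5]
-11 → replaces -5 → [-11]
-4 → extends → [-11, -4]
-3 → extends → [-11, -4, -3]
-8 → replaces -4 → [-11, -8, -3]
-13 → replaces -11 → [-13, -8, -3]
-7 → replaces -3 → [-13, -8, -7]
-12 → replaces -8 → [-13, -12, -7]
-2 → extends → [-13, -12, -7, -2]
-1 → extends → [-13, -12, -7, -2, -1]
-10 → replaces -7 → [-13, -12, -10, -2, -1]
-9 → replaces -2 → [-13, -12, -10, -9, -1]
-6 → replaces -1 → [-13, -12, -10, -9, -6]
Five tails, so the longest strictly decreasing subsequence of the original has length 5.

5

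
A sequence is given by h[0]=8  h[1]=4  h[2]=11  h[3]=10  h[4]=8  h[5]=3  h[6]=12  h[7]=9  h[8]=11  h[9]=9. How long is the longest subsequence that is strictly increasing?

Track the smallest tail for each achievable length (strict):
8 → extends → [8]
4 → replaces 8 → [4]
11 → extends → [4, 11]
10 → replaces 11 → [4, 10]
8 → replaces 10 → [4, 8]
3 → replaces 4 → [3, 8]
12 → extends → [3, 8, 12]
9 → replaces 12 → [3, 8, 9]
11 → extends → [3, 8, 9, 11]
9 → already a tail → [3, 8, 9, 11]
Four tails, so the longest strictly increasing subsequence has length 4 (e.g. 4, 8, 9, 11).

4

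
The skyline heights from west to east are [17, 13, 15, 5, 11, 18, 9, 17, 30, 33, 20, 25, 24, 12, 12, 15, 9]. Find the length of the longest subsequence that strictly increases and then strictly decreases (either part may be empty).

inc[i] = longest strictly increasing subsequence ending at i; dec[i] = longest strictly decreasing subsequence starting at i:
i:      1  2  3  4  5  6  7  8  9 10 11 12 13 14 15 16 17
a[i]:  17 13 15  5 11 18  9 17 30 33 20 25 24 12 12 15  9
inc:    1  1  2  1  2  3  2  3  4  5  4  5  5  3  3  4  2
dec:    4  3  3  1  2  4  1  3  5  5  3  4  3  2  2  2  1
Best peak at i=10 (value 33): inc=5, dec=5, length 5+5−1 = 9.

9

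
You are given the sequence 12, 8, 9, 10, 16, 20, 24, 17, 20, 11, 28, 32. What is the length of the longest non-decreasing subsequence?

8

Let dp[i] be the length of the longest such subsequence ending at index i:
i:      1  2  3  4  5  6  7  8  9 10 11 12
a[i]:  12  8  9 10 16 20 24 17 20 11 28 32
dp:     1  1  2  3  4  5  6  5  6  4  7  8
Maximum dp value is 8.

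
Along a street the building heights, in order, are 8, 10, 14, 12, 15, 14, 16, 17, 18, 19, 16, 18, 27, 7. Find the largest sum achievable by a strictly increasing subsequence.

Let S[i] be the best sum of a strictly increasing subsequence ending at i:
i:       1   2   3   4   5   6   7   8   9  10  11  12  13  14
a[i]:    8  10  14  12  15  14  16  17  18  19  16  18  27   7
S:       8  18  32  30  47  44  63  80  98 117  63  98 144   7
Maximum is 144 (e.g. 8 + 10 + 14 + 15 + 16 + 17 + 18 + 19 + 27).

144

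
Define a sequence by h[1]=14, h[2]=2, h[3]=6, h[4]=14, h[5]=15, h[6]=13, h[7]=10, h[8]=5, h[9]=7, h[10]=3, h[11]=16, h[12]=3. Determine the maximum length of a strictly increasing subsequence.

5

Let dp[i] be the length of the longest such subsequence ending at index i:
i:      1  2  3  4  5  6  7  8  9 10 11 12
h[i]:  14  2  6 14 15 13 10  5  7  3 16  3
dp:     1  1  2  3  4  3  3  2  3  2  5  2
Maximum dp value is 5.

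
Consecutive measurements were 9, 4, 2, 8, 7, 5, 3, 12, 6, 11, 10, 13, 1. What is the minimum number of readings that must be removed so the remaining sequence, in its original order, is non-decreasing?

Fewest deletions = n − (longest non-decreasing subsequence).
Patience tails:
9 → extends → [9]
4 → replaces 9 → [4]
2 → replaces 4 → [2]
8 → extends → [2, 8]
7 → replaces 8 → [2, 7]
5 → replaces 7 → [2, 5]
3 → replaces 5 → [2, 3]
12 → extends → [2, 3, 12]
6 → replaces 12 → [2, 3, 6]
11 → extends → [2, 3, 6, 11]
10 → replaces 11 → [2, 3, 6, 10]
13 → extends → [2, 3, 6, 10, 13]
1 → replaces 2 → [1, 3, 6, 10, 13]
Longest non-decreasing subsequence has length 5, so deletions = 13 − 5 = 8.

8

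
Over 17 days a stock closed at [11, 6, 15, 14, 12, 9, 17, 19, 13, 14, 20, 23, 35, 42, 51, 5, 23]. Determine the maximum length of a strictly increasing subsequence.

9

Let dp[i] be the length of the longest such subsequence ending at index i:
i:      1  2  3  4  5  6  7  8  9 10 11 12 13 14 15 16 17
a[i]:  11  6 15 14 12  9 17 19 13 14 20 23 35 42 51  5 23
dp:     1  1  2  2  2  2  3  4  3  4  5  6  7  8  9  1  6
Maximum dp value is 9.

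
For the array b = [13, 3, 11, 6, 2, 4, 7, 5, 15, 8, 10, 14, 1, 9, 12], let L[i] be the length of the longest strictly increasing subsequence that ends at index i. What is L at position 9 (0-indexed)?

dp[i] = 1 + max{dp[j] : j<i, b[j]<b[i]} (or 1 if no such j):
i:      0  1  2  3  4  5  6  7  8  9 10 11 12 13 14
b[i]:  13  3 11  6  2  4  7  5 15  8 10 14  1  9 12
dp:     1  1  2  2  1  2  3  3  4  4  5  6  1  5  6
At index 9 the value is 4.

4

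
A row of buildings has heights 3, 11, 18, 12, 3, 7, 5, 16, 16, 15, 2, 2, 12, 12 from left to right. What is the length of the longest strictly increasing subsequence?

4

Track the smallest tail for each achievable length (strict):
3 → extends → [3]
11 → extends → [3, 11]
18 → extends → [3, 11, 18]
12 → replaces 18 → [3, 11, 12]
3 → already a tail → [3, 11, 12]
7 → replaces 11 → [3, 7, 12]
5 → replaces 7 → [3, 5, 12]
16 → extends → [3, 5, 12, 16]
16 → already a tail → [3, 5, 12, 16]
15 → replaces 16 → [3, 5, 12, 15]
2 → replaces 3 → [2, 5, 12, 15]
2 → already a tail → [2, 5, 12, 15]
12 → already a tail → [2, 5, 12, 15]
12 → already a tail → [2, 5, 12, 15]
Four tails, so the longest strictly increasing subsequence has length 4 (e.g. 3, 11, 12, 16).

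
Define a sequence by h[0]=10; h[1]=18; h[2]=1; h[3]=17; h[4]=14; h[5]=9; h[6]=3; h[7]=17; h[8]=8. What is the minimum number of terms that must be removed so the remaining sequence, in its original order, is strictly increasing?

6

Fewest deletions = n − (longest strictly increasing subsequence).
i:      0  1  2  3  4  5  6  7  8
h[i]:  10 18  1 17 14  9  3 17  8
dp:     1  2  1  2  2  2  2  3  3
max dp = 3, so deletions = 9 − 3 = 6.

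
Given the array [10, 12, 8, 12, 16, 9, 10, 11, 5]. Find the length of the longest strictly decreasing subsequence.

Let dp[i] be the longest strictly decreasing subsequence ending at i:
i:      1  2  3  4  5  6  7  8  9
a[i]:  10 12  8 12 16  9 10 11  5
dp:     1  1  2  1  1  2  2  2  3
Maximum is 3.

3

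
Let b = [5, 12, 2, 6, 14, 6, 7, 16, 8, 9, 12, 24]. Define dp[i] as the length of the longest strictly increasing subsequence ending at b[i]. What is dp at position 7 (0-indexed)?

4

dp[i] = 1 + max{dp[j] : j<i, b[j]<b[i]} (or 1 if no such j):
i:      0  1  2  3  4  5  6  7  8  9 10 11
b[i]:   5 12  2  6 14  6  7 16  8  9 12 24
dp:     1  2  1  2  3  2  3  4  4  5  6  7
At index 7 the value is 4.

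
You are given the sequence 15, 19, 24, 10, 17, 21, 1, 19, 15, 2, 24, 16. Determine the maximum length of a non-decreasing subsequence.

Track the smallest tail for each achievable length (allowing ties):
15 → extends → [15]
19 → extends → [15, 19]
24 → extends → [15, 19, 24]
10 → replaces 15 → [10, 19, 24]
17 → replaces 19 → [10, 17, 24]
21 → replaces 24 → [10, 17, 21]
1 → replaces 10 → [1, 17, 21]
19 → replaces 21 → [1, 17, 19]
15 → replaces 17 → [1, 15, 19]
2 → replaces 15 → [1, 2, 19]
24 → extends → [1, 2, 19, 24]
16 → replaces 19 → [1, 2, 16, 24]
Four tails, so the longest non-decreasing subsequence has length 4 (e.g. 15, 19, 24, 24).

4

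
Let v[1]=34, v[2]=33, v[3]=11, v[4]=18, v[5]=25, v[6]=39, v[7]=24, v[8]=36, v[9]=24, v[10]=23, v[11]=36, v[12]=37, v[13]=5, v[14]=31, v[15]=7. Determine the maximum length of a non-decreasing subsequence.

Track the smallest tail for each achievable length (allowing ties):
34 → extends → [34]
33 → replaces 34 → [33]
11 → replaces 33 → [11]
18 → extends → [11, 18]
25 → extends → [11, 18, 25]
39 → extends → [11, 18, 25, 39]
24 → replaces 25 → [11, 18, 24, 39]
36 → replaces 39 → [11, 18, 24, 36]
24 → replaces 36 → [11, 18, 24, 24]
23 → replaces 24 → [11, 18, 23, 24]
36 → extends → [11, 18, 23, 24, 36]
37 → extends → [11, 18, 23, 24, 36, 37]
5 → replaces 11 → [5, 18, 23, 24, 36, 37]
31 → replaces 36 → [5, 18, 23, 24, 31, 37]
7 → replaces 18 → [5, 7, 23, 24, 31, 37]
Six tails, so the longest non-decreasing subsequence has length 6 (e.g. 11, 18, 25, 36, 36, 37).

6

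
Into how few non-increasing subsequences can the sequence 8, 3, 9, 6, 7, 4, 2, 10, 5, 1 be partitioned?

Place each on the leftmost legal pile:
8 → new pile 1 (tops now [8])
3 → pile 1 (tops now [3])
9 → new pile 2 (tops now [3, 9])
6 → pile 2 (tops now [3, 6])
7 → new pile 3 (tops now [3, 6, 7])
4 → pile 2 (tops now [3, 4, 7])
2 → pile 1 (tops now [2, 4, 7])
10 → new pile 4 (tops now [2, 4, 7, 10])
5 → pile 3 (tops now [2, 4, 5, 10])
1 → pile 1 (tops now [1, 4, 5, 10])
Four piles.

4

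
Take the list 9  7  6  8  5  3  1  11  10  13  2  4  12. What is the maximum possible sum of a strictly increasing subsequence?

Let S[i] be the best sum of a strictly increasing subsequence ending at i:
i:      1  2  3  4  5  6  7  8  9 10 11 12 13
a[i]:   9  7  6  8  5  3  1 11 10 13  2  4 12
S:      9  7  6 15  5  3  1 26 25 39  3  7 38
Maximum is 39 (e.g. 7 + 8 + 11 + 13).

39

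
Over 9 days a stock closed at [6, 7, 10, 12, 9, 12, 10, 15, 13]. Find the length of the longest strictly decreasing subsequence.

Let dp[i] be the longest strictly decreasing subsequence ending at i:
i:      1  2  3  4  5  6  7  8  9
a[i]:   6  7 10 12  9 12 10 15 13
dp:     1  1  1  1  2  1  2  1  2
Maximum is 2.

2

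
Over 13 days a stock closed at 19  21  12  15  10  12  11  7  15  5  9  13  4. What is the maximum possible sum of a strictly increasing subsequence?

40

Let S[i] be the best sum of a strictly increasing subsequence ending at i:
i:      1  2  3  4  5  6  7  8  9 10 11 12 13
a[i]:  19 21 12 15 10 12 11  7 15  5  9 13  4
S:     19 40 12 27 10 22 21  7 37  5 16 35  4
Maximum is 40 (e.g. 19 + 21).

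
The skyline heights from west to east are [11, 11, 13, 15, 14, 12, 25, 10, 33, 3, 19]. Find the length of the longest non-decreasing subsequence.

6

Track the smallest tail for each achievable length (allowing ties):
11 → extends → [11]
11 → extends → [11, 11]
13 → extends → [11, 11, 13]
15 → extends → [11, 11, 13, 15]
14 → replaces 15 → [11, 11, 13, 14]
12 → replaces 13 → [11, 11, 12, 14]
25 → extends → [11, 11, 12, 14, 25]
10 → replaces 11 → [10, 11, 12, 14, 25]
33 → extends → [10, 11, 12, 14, 25, 33]
3 → replaces 10 → [3, 11, 12, 14, 25, 33]
19 → replaces 25 → [3, 11, 12, 14, 19, 33]
Six tails, so the longest non-decreasing subsequence has length 6 (e.g. 11, 11, 13, 15, 25, 33).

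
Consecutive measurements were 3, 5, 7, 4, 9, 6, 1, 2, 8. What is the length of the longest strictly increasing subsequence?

Let dp[i] be the length of the longest such subsequence ending at index i:
i:     1 2 3 4 5 6 7 8 9
a[i]:  3 5 7 4 9 6 1 2 8
dp:    1 2 3 2 4 3 1 2 4
Maximum dp value is 4.

4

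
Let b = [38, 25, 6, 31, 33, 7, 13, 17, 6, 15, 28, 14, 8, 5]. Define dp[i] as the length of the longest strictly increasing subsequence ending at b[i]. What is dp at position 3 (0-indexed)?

dp[i] = 1 + max{dp[j] : j<i, b[j]<b[i]} (or 1 if no such j):
i:      0  1  2  3  4  5  6  7  8  9 10 11 12 13
b[i]:  38 25  6 31 33  7 13 17  6 15 28 14  8  5
dp:     1  1  1  2  3  2  3  4  1  4  5  4  3  1
At index 3 the value is 2.

2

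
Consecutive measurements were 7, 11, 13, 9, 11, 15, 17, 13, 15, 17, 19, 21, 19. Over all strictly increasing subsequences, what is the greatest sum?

Let S[i] be the best sum of a strictly increasing subsequence ending at i:
i:       1   2   3   4   5   6   7   8   9  10  11  12  13
a[i]:    7  11  13   9  11  15  17  13  15  17  19  21  19
S:       7  18  31  16  27  46  63  40  55  72  91 112  91
Maximum is 112 (e.g. 7 + 9 + 11 + 13 + 15 + 17 + 19 + 21).

112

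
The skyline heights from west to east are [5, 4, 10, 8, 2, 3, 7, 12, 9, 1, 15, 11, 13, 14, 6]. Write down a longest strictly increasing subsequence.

Patience tails give the LIS length; then backtrack through the dp parents:
5 → extends → [5]
4 → replaces 5 → [4]
10 → extends → [4, 10]
8 → replaces 10 → [4, 8]
2 → replaces 4 → [2, 8]
3 → replaces 8 → [2, 3]
7 → extends → [2, 3, 7]
12 → extends → [2, 3, 7, 12]
9 → replaces 12 → [2, 3, 7, 9]
1 → replaces 2 → [1, 3, 7, 9]
15 → extends → [1, 3, 7, 9, 15]
11 → replaces 15 → [1, 3, 7, 9, 11]
13 → extends → [1, 3, 7, 9, 11, 13]
14 → extends → [1, 3, 7, 9, 11, 13, 14]
6 → replaces 7 → [1, 3, 6, 9, 11, 13, 14]
Length 7; one witness is 2, 3, 7, 9, 11, 13, 14.

2, 3, 7, 9, 11, 13, 14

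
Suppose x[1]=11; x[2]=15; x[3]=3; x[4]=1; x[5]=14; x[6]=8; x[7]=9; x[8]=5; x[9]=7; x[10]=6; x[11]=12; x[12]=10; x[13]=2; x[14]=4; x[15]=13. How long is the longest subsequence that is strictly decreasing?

6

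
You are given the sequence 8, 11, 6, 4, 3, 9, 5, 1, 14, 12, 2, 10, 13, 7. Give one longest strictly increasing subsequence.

Patience tails give the LIS length; then backtrack through the dp parents:
8 → extends → [8]
11 → extends → [8, 11]
6 → replaces 8 → [6, 11]
4 → replaces 6 → [4, 11]
3 → replaces 4 → [3, 11]
9 → replaces 11 → [3, 9]
5 → replaces 9 → [3, 5]
1 → replaces 3 → [1, 5]
14 → extends → [1, 5, 14]
12 → replaces 14 → [1, 5, 12]
2 → replaces 5 → [1, 2, 12]
10 → replaces 12 → [1, 2, 10]
13 → extends → [1, 2, 10, 13]
7 → replaces 10 → [1, 2, 7, 13]
Length 4; one witness is 8, 11, 12, 13.

8, 11, 12, 13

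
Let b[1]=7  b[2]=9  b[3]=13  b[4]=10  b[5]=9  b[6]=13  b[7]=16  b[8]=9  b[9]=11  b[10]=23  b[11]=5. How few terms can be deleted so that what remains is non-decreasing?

5

Fewest deletions = n − (longest non-decreasing subsequence).
Patience tails:
7 → extends → [7]
9 → extends → [7, 9]
13 → extends → [7, 9, 13]
10 → replaces 13 → [7, 9, 10]
9 → replaces 10 → [7, 9, 9]
13 → extends → [7, 9, 9, 13]
16 → extends → [7, 9, 9, 13, 16]
9 → replaces 13 → [7, 9, 9, 9, 16]
11 → replaces 16 → [7, 9, 9, 9, 11]
23 → extends → [7, 9, 9, 9, 11, 23]
5 → replaces 7 → [5, 9, 9, 9, 11, 23]
Longest non-decreasing subsequence has length 6, so deletions = 11 − 6 = 5.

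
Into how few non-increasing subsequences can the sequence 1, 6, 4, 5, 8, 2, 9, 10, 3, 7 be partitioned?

6

Place each on the leftmost legal pile:
1 → new pile 1 (tops now [1])
6 → new pile 2 (tops now [1, 6])
4 → pile 2 (tops now [1, 4])
5 → new pile 3 (tops now [1, 4, 5])
8 → new pile 4 (tops now [1, 4, 5, 8])
2 → pile 2 (tops now [1, 2, 5, 8])
9 → new pile 5 (tops now [1, 2, 5, 8, 9])
10 → new pile 6 (tops now [1, 2, 5, 8, 9, 10])
3 → pile 3 (tops now [1, 2, 3, 8, 9, 10])
7 → pile 4 (tops now [1, 2, 3, 7, 9, 10])
Six piles.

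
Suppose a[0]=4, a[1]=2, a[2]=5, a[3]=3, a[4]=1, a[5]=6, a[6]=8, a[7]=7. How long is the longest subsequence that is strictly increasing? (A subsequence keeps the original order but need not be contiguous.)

Track the smallest tail for each achievable length (strict):
4 → extends → [4]
2 → replaces 4 → [2]
5 → extends → [2, 5]
3 → replaces 5 → [2, 3]
1 → replaces 2 → [1, 3]
6 → extends → [1, 3, 6]
8 → extends → [1, 3, 6, 8]
7 → replaces 8 → [1, 3, 6, 7]
Four tails, so the longest strictly increasing subsequence has length 4 (e.g. 4, 5, 6, 8).

4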